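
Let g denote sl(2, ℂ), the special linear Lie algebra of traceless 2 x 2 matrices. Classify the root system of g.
This is sl(2), which has dimension 2^2 - 1 = 3 and rank 2 - 1 = 1 (a Cartan subalgebra is the diagonal traceless matrices). In the classification of classical Lie algebras, the special linear algebra sl(n+1) has type A_n; here n = 1, so the Dynkin diagram is a chain of 1 nodes with single edges (A_1). Hence the type is A_1.

A_1 (sl(2))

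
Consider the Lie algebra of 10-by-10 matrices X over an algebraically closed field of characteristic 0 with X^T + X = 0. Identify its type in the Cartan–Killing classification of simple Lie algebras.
This is so(10) with 10 even, which has dimension 10(10-1)/2 = 45 and rank 10/2 = 5. In the classification of classical Lie algebras, the orthogonal algebra so(2n) in an even number of variables has type D_n; here n = 5, so the Dynkin diagram is a chain of 3 nodes with a fork of two nodes at one end (D_5). Hence the type is D_5.

type D_5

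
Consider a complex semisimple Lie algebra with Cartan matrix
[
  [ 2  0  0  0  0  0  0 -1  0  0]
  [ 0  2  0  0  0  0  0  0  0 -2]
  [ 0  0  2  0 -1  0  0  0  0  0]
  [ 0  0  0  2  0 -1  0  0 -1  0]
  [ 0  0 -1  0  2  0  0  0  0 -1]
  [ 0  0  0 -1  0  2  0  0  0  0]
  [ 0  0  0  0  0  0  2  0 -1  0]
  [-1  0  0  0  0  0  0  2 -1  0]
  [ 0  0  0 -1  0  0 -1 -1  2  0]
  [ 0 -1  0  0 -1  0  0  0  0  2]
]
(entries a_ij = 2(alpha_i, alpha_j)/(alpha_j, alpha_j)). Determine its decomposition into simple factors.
type C_4 ⊕ type E_6

The diagram associated to this matrix has two connected components: the simple roots {alpha_2, alpha_3, alpha_5, alpha_10} form a chain of 4 nodes with a double edge at one end; the terminal node there is the unique long simple root (C_4), and {alpha_1, alpha_4, alpha_6, alpha_7, alpha_8, alpha_9} form a chain of 5 nodes with one extra node attached to the third node from one end (E_6). A semisimple Lie algebra decomposes uniquely as the direct sum of simple ideals, one per connected component of its Dynkin diagram, so g ≅ C_4 ⊕ E_6 (dimension 36 + 78 = 114).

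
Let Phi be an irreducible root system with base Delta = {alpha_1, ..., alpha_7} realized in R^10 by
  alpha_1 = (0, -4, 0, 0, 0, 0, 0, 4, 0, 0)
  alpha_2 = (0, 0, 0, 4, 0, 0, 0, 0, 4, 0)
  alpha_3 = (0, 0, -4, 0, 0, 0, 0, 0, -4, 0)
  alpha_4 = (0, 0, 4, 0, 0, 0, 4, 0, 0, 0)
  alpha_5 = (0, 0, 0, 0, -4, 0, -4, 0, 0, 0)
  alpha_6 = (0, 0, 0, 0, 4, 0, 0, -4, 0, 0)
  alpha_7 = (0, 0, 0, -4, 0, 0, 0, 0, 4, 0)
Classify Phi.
D_7 (so(14))

Compute the Cartan integers a_ij = 2(alpha_i, alpha_j)/(alpha_j, alpha_j); the resulting 7x7 Cartan matrix is
[[2, 0, 0, 0, 0, -1, 0], [0, 2, -1, 0, 0, 0, 0], [0, -1, 2, -1, 0, 0, -1], [0, 0, -1, 2, -1, 0, 0], [0, 0, 0, -1, 2, -1, 0], [-1, 0, 0, 0, -1, 2, 0], [0, 0, -1, 0, 0, 0, 2]].
All simple roots have the same length, so the diagram is simply laced. The associated Dynkin diagram is a chain of 5 nodes with a fork of two nodes at one end (D_7), so the type is D_7 (the algebra so(14)).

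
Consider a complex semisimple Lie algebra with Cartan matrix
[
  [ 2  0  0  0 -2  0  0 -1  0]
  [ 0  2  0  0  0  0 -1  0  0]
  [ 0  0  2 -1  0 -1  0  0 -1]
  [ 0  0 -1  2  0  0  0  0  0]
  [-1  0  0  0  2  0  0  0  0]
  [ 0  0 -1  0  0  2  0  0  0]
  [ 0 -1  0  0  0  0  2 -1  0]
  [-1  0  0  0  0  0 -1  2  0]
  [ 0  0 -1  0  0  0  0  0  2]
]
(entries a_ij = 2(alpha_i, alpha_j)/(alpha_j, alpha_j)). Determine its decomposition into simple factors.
B5 ⊕ D4

The diagram associated to this matrix has two connected components: the simple roots {alpha_1, alpha_2, alpha_5, alpha_7, alpha_8} form a chain of 5 nodes with a double edge at one end; the terminal node there is the unique short simple root (B_5), and {alpha_3, alpha_4, alpha_6, alpha_9} form a chain of 2 nodes with a fork of two nodes at one end (D_4). A semisimple Lie algebra decomposes uniquely as the direct sum of simple ideals, one per connected component of its Dynkin diagram, so g ≅ B_5 ⊕ D_4 (dimension 55 + 28 = 83).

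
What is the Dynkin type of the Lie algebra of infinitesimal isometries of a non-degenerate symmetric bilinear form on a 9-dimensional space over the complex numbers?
B_4

This is so(9) with 9 odd, which has dimension 9(9-1)/2 = 36 and rank (9-1)/2 = 4. In the classification of classical Lie algebras, the orthogonal algebra so(2n+1) in an odd number of variables has type B_n; here n = 4, so the Dynkin diagram is a chain of 4 nodes with a double edge at one end; the terminal node there is the unique short simple root (B_4). Hence the type is B_4.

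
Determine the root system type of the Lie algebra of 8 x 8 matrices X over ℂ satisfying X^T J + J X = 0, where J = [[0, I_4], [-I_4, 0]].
C_4

This is sp(8), which has dimension 8(8+1)/2 = 36 and rank 8/2 = 4. In the classification of classical Lie algebras, the symplectic algebra sp(2n) has type C_n; here n = 4, so the Dynkin diagram is a chain of 4 nodes with a double edge at one end; the terminal node there is the unique long simple root (C_4). Hence the type is C_4.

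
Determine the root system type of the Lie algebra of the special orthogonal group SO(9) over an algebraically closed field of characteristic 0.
B4

This is so(9) with 9 odd, which has dimension 9(9-1)/2 = 36 and rank (9-1)/2 = 4. In the classification of classical Lie algebras, the orthogonal algebra so(2n+1) in an odd number of variables has type B_n; here n = 4, so the Dynkin diagram is a chain of 4 nodes with a double edge at one end; the terminal node there is the unique short simple root (B_4). Hence the type is B_4.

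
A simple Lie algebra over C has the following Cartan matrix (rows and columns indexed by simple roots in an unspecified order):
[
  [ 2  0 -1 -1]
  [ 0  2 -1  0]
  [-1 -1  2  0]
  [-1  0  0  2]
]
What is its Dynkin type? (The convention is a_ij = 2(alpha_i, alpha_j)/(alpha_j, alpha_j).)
A4

The matrix has rank 4 with 2's on the diagonal. Reading the off-diagonal entries as Dynkin edges (a single edge where a_ij = a_ji = -1; a double or triple edge where a_ij * a_ji = 2 or 3), the diagram is a chain of 4 nodes with single edges (A_4). One simple-root ordering that puts it in standard form is (alpha_4, alpha_1, alpha_3, alpha_2). So the algebra is type A_4, i.e. sl(5).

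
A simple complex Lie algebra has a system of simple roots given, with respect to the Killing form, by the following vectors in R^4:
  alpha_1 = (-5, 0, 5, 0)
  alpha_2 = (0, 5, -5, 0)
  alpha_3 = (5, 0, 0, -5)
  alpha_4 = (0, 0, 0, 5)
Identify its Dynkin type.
Compute the Cartan integers a_ij = 2(alpha_i, alpha_j)/(alpha_j, alpha_j); the resulting 4x4 Cartan matrix is
[[2, -1, -1, 0], [-1, 2, 0, 0], [-1, 0, 2, -2], [0, 0, -1, 2]].
The roots have two lengths (squared-length ratio 2:1); the short ones are alpha_{4}. The associated Dynkin diagram is a chain of 4 nodes with a double edge at one end; the terminal node there is the unique short simple root (B_4), so the type is B_4 (the algebra so(9)).

B_4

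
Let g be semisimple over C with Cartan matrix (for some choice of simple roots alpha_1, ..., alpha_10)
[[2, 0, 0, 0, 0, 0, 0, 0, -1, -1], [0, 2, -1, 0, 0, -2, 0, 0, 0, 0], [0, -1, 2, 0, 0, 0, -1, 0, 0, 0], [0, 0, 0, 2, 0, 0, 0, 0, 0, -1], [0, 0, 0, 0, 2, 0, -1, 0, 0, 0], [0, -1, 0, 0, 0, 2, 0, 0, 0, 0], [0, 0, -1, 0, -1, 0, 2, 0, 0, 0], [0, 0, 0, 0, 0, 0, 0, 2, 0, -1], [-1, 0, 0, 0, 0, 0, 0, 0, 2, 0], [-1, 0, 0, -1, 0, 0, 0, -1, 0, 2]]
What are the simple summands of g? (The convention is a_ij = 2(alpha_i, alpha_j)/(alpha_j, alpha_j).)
The diagram associated to this matrix has two connected components: the simple roots {alpha_2, alpha_3, alpha_5, alpha_6, alpha_7} form a chain of 5 nodes with a double edge at one end; the terminal node there is the unique short simple root (B_5), and {alpha_1, alpha_4, alpha_8, alpha_9, alpha_10} form a chain of 3 nodes with a fork of two nodes at one end (D_5). A semisimple Lie algebra decomposes uniquely as the direct sum of simple ideals, one per connected component of its Dynkin diagram, so g ≅ B_5 ⊕ D_5 (dimension 55 + 45 = 100).

B_5 (so(11)) + D_5 (so(10))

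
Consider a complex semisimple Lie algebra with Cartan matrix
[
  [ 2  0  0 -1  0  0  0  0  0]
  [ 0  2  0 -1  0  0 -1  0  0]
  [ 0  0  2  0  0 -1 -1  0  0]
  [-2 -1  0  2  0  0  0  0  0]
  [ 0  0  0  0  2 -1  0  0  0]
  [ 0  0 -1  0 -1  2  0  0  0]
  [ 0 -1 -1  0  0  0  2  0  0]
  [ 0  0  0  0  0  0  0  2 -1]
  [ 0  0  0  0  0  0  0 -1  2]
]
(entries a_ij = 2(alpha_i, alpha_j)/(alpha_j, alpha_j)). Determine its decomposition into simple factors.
A2 ⊕ B7

The diagram associated to this matrix has two connected components: the simple roots {alpha_8, alpha_9} form a chain of 2 nodes with single edges (A_2), and {alpha_1, alpha_2, alpha_3, alpha_4, alpha_5, alpha_6, alpha_7} form a chain of 7 nodes with a double edge at one end; the terminal node there is the unique short simple root (B_7). A semisimple Lie algebra decomposes uniquely as the direct sum of simple ideals, one per connected component of its Dynkin diagram, so g ≅ A_2 ⊕ B_7 (dimension 8 + 105 = 113).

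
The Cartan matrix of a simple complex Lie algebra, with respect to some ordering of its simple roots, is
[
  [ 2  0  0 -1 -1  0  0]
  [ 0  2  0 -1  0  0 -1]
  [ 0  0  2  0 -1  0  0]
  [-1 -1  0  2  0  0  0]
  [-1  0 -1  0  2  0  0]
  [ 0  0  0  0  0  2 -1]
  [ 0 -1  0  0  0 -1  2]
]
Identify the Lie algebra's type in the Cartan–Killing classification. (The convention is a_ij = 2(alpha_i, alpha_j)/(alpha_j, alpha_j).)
type A_7

The matrix has rank 7 with 2's on the diagonal. Reading the off-diagonal entries as Dynkin edges (a single edge where a_ij = a_ji = -1; a double or triple edge where a_ij * a_ji = 2 or 3), the diagram is a chain of 7 nodes with single edges (A_7). One simple-root ordering that puts it in standard form is (alpha_3, alpha_5, alpha_1, alpha_4, alpha_2, alpha_7, alpha_6). So the algebra is type A_7, i.e. sl(8).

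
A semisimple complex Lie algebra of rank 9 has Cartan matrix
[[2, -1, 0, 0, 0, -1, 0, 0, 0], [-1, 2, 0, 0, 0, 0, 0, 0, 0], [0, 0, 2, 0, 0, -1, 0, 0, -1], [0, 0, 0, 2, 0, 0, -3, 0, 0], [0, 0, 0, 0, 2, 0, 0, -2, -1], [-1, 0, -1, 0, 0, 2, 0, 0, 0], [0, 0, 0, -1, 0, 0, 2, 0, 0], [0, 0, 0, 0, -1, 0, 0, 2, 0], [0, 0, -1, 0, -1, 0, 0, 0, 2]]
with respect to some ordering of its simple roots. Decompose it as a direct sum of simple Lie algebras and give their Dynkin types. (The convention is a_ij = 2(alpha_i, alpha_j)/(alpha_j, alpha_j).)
The diagram associated to this matrix has two connected components: the simple roots {alpha_1, alpha_2, alpha_3, alpha_5, alpha_6, alpha_8, alpha_9} form a chain of 7 nodes with a double edge at one end; the terminal node there is the unique short simple root (B_7), and {alpha_4, alpha_7} form two nodes joined by a triple edge (G_2). A semisimple Lie algebra decomposes uniquely as the direct sum of simple ideals, one per connected component of its Dynkin diagram, so g ≅ B_7 ⊕ G_2 (dimension 105 + 14 = 119).

B7 ⊕ G2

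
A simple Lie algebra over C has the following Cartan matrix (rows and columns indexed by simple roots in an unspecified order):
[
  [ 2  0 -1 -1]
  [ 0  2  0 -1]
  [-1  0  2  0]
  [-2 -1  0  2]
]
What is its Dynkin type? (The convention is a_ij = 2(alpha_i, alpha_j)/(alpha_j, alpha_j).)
F4

The matrix has rank 4 with 2's on the diagonal. Reading the off-diagonal entries as Dynkin edges (a single edge where a_ij = a_ji = -1; a double or triple edge where a_ij * a_ji = 2 or 3), the diagram is a chain of 4 nodes with a double edge between the middle two (F_4). One simple-root ordering that puts it in standard form is (alpha_2, alpha_4, alpha_1, alpha_3). So the algebra is type F_4.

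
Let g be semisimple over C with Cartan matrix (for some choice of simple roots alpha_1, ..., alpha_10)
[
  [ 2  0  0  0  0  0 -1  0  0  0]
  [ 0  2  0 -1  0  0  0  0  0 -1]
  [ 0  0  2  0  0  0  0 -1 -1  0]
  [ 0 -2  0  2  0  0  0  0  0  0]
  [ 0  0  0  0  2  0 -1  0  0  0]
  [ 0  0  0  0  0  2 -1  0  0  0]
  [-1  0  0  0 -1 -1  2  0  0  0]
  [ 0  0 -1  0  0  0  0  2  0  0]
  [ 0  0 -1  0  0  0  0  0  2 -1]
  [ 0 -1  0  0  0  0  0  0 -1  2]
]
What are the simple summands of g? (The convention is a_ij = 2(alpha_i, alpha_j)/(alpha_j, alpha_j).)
C_6 + D_4

The diagram associated to this matrix has two connected components: the simple roots {alpha_2, alpha_3, alpha_4, alpha_8, alpha_9, alpha_10} form a chain of 6 nodes with a double edge at one end; the terminal node there is the unique long simple root (C_6), and {alpha_1, alpha_5, alpha_6, alpha_7} form a chain of 2 nodes with a fork of two nodes at one end (D_4). A semisimple Lie algebra decomposes uniquely as the direct sum of simple ideals, one per connected component of its Dynkin diagram, so g ≅ C_6 ⊕ D_4 (dimension 78 + 28 = 106).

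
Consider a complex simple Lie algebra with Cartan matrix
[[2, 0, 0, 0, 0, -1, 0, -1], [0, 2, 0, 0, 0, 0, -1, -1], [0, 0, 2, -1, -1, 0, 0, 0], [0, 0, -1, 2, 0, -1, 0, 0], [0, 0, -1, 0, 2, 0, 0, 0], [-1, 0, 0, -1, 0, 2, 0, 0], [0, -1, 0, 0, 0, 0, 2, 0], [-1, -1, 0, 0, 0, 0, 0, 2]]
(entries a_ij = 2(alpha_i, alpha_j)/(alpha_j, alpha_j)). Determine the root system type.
The matrix has rank 8 with 2's on the diagonal. Reading the off-diagonal entries as Dynkin edges (a single edge where a_ij = a_ji = -1; a double or triple edge where a_ij * a_ji = 2 or 3), the diagram is a chain of 8 nodes with single edges (A_8). One simple-root ordering that puts it in standard form is (alpha_7, alpha_2, alpha_8, alpha_1, alpha_6, alpha_4, alpha_3, alpha_5). So the algebra is type A_8, i.e. sl(9).

type A_8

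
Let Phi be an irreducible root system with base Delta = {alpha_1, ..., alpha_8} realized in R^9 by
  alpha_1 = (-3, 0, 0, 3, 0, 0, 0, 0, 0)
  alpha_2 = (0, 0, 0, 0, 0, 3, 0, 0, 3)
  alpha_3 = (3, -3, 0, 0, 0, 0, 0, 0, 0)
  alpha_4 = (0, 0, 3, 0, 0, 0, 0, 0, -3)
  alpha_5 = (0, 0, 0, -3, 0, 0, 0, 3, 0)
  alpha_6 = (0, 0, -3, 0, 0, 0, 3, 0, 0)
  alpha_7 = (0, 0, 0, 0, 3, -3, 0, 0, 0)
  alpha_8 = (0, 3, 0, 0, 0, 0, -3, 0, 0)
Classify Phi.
A_8 (sl(9))

Compute the Cartan integers a_ij = 2(alpha_i, alpha_j)/(alpha_j, alpha_j); the resulting 8x8 Cartan matrix is
[[2, 0, -1, 0, -1, 0, 0, 0], [0, 2, 0, -1, 0, 0, -1, 0], [-1, 0, 2, 0, 0, 0, 0, -1], [0, -1, 0, 2, 0, -1, 0, 0], [-1, 0, 0, 0, 2, 0, 0, 0], [0, 0, 0, -1, 0, 2, 0, -1], [0, -1, 0, 0, 0, 0, 2, 0], [0, 0, -1, 0, 0, -1, 0, 2]].
All simple roots have the same length, so the diagram is simply laced. The associated Dynkin diagram is a chain of 8 nodes with single edges (A_8), so the type is A_8 (the algebra sl(9)).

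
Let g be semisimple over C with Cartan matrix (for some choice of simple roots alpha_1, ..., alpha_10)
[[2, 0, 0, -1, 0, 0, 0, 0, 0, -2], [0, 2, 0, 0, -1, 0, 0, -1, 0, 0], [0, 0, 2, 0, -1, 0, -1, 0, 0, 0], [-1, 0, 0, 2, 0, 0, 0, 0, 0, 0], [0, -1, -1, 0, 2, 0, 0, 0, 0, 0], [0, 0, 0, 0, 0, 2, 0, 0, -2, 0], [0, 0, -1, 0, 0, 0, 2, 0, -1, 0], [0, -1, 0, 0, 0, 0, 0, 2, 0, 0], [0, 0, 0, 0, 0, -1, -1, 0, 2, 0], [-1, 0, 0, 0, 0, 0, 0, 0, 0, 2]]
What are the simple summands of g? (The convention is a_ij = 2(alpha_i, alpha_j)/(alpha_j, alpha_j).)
B_3 (so(7)) + C_7 (sp(14))

The diagram associated to this matrix has two connected components: the simple roots {alpha_1, alpha_4, alpha_10} form a chain of 3 nodes with a double edge at one end; the terminal node there is the unique short simple root (B_3), and {alpha_2, alpha_3, alpha_5, alpha_6, alpha_7, alpha_8, alpha_9} form a chain of 7 nodes with a double edge at one end; the terminal node there is the unique long simple root (C_7). A semisimple Lie algebra decomposes uniquely as the direct sum of simple ideals, one per connected component of its Dynkin diagram, so g ≅ B_3 ⊕ C_7 (dimension 21 + 105 = 126).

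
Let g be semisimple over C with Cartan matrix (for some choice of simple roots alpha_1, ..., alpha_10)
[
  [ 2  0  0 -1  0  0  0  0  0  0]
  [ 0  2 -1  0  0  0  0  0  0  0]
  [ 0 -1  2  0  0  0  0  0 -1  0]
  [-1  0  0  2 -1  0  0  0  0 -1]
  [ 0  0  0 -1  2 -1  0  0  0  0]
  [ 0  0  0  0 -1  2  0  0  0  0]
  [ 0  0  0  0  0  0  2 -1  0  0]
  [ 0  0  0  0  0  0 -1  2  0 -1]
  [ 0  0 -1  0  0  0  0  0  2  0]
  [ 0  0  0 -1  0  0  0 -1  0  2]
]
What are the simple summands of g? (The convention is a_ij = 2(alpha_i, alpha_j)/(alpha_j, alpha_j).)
The diagram associated to this matrix has two connected components: the simple roots {alpha_2, alpha_3, alpha_9} form a chain of 3 nodes with single edges (A_3), and {alpha_1, alpha_4, alpha_5, alpha_6, alpha_7, alpha_8, alpha_10} form a chain of 6 nodes with one extra node attached to the third node from one end (E_7). A semisimple Lie algebra decomposes uniquely as the direct sum of simple ideals, one per connected component of its Dynkin diagram, so g ≅ A_3 ⊕ E_7 (dimension 15 + 133 = 148).

A3 + E7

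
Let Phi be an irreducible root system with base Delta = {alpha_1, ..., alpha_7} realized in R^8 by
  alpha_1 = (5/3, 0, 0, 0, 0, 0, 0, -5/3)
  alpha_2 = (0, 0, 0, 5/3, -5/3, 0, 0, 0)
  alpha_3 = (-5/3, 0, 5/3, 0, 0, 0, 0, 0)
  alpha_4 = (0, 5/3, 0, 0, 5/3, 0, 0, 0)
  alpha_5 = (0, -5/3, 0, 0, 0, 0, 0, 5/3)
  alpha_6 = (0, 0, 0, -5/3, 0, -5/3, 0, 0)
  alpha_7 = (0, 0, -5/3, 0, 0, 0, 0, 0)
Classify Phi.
Compute the Cartan integers a_ij = 2(alpha_i, alpha_j)/(alpha_j, alpha_j); the resulting 7x7 Cartan matrix is
[[2, 0, -1, 0, -1, 0, 0], [0, 2, 0, -1, 0, -1, 0], [-1, 0, 2, 0, 0, 0, -2], [0, -1, 0, 2, -1, 0, 0], [-1, 0, 0, -1, 2, 0, 0], [0, -1, 0, 0, 0, 2, 0], [0, 0, -1, 0, 0, 0, 2]].
The roots have two lengths (squared-length ratio 2:1); the short ones are alpha_{7}. The associated Dynkin diagram is a chain of 7 nodes with a double edge at one end; the terminal node there is the unique short simple root (B_7), so the type is B_7 (the algebra so(15)).

B_7 (so(15))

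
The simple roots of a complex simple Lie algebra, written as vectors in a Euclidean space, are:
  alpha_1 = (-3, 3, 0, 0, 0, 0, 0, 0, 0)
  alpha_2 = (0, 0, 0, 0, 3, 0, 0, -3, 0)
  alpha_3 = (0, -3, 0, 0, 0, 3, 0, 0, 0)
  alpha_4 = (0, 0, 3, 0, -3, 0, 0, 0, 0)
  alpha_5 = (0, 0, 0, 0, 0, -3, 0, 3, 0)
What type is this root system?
A_5 (sl(6))

Compute the Cartan integers a_ij = 2(alpha_i, alpha_j)/(alpha_j, alpha_j); the resulting 5x5 Cartan matrix is
[[2, 0, -1, 0, 0], [0, 2, 0, -1, -1], [-1, 0, 2, 0, -1], [0, -1, 0, 2, 0], [0, -1, -1, 0, 2]].
All simple roots have the same length, so the diagram is simply laced. The associated Dynkin diagram is a chain of 5 nodes with single edges (A_5), so the type is A_5 (the algebra sl(6)).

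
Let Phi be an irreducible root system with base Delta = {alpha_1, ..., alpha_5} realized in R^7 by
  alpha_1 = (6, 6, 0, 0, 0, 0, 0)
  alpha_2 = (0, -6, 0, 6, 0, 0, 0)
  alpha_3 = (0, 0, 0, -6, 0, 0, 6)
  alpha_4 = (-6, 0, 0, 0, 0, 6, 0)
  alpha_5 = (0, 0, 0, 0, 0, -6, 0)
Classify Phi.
type B_5

Compute the Cartan integers a_ij = 2(alpha_i, alpha_j)/(alpha_j, alpha_j); the resulting 5x5 Cartan matrix is
[[2, -1, 0, -1, 0], [-1, 2, -1, 0, 0], [0, -1, 2, 0, 0], [-1, 0, 0, 2, -2], [0, 0, 0, -1, 2]].
The roots have two lengths (squared-length ratio 2:1); the short ones are alpha_{5}. The associated Dynkin diagram is a chain of 5 nodes with a double edge at one end; the terminal node there is the unique short simple root (B_5), so the type is B_5 (the algebra so(11)).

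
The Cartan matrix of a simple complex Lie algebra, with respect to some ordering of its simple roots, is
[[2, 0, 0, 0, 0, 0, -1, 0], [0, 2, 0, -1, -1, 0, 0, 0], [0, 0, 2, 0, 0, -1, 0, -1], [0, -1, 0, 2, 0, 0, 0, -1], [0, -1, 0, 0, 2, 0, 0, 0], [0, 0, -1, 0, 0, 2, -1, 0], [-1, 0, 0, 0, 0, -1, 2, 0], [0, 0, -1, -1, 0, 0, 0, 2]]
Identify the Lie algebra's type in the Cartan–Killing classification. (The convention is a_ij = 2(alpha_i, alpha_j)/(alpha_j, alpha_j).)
type A_8

The matrix has rank 8 with 2's on the diagonal. Reading the off-diagonal entries as Dynkin edges (a single edge where a_ij = a_ji = -1; a double or triple edge where a_ij * a_ji = 2 or 3), the diagram is a chain of 8 nodes with single edges (A_8). One simple-root ordering that puts it in standard form is (alpha_5, alpha_2, alpha_4, alpha_8, alpha_3, alpha_6, alpha_7, alpha_1). So the algebra is type A_8, i.e. sl(9).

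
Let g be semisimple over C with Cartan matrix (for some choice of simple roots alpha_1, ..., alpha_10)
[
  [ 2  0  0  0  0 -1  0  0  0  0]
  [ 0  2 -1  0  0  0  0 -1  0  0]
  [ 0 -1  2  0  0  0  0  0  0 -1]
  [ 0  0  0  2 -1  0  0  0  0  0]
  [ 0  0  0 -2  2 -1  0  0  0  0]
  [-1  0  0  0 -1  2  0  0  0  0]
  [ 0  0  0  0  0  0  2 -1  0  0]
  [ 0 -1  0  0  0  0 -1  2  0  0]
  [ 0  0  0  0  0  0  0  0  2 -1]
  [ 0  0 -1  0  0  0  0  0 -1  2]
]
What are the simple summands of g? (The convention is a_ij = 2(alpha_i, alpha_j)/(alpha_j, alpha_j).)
The diagram associated to this matrix has two connected components: the simple roots {alpha_2, alpha_3, alpha_7, alpha_8, alpha_9, alpha_10} form a chain of 6 nodes with single edges (A_6), and {alpha_1, alpha_4, alpha_5, alpha_6} form a chain of 4 nodes with a double edge at one end; the terminal node there is the unique short simple root (B_4). A semisimple Lie algebra decomposes uniquely as the direct sum of simple ideals, one per connected component of its Dynkin diagram, so g ≅ A_6 ⊕ B_4 (dimension 48 + 36 = 84).

A_6 (sl(7)) ⊕ B_4 (so(9))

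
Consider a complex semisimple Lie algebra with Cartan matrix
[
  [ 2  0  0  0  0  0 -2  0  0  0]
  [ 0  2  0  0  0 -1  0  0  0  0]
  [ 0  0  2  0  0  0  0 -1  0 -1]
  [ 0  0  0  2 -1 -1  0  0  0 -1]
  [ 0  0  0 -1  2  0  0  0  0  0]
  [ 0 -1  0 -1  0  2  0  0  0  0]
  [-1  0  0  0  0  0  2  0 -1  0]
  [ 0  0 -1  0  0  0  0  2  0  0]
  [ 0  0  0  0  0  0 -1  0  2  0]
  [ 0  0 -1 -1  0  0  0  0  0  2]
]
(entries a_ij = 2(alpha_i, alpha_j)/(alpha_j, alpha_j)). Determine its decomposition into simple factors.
The diagram associated to this matrix has two connected components: the simple roots {alpha_1, alpha_7, alpha_9} form a chain of 3 nodes with a double edge at one end; the terminal node there is the unique long simple root (C_3), and {alpha_2, alpha_3, alpha_4, alpha_5, alpha_6, alpha_8, alpha_10} form a chain of 6 nodes with one extra node attached to the third node from one end (E_7). A semisimple Lie algebra decomposes uniquely as the direct sum of simple ideals, one per connected component of its Dynkin diagram, so g ≅ C_3 ⊕ E_7 (dimension 21 + 133 = 154).

C_3 (sp(6)) ⊕ E_7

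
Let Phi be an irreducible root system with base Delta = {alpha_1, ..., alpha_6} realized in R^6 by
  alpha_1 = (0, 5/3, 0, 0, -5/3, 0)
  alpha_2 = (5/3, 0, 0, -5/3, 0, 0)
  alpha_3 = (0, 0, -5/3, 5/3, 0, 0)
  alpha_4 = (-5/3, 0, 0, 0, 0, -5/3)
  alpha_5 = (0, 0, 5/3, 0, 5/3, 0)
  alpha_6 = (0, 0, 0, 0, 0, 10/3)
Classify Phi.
Compute the Cartan integers a_ij = 2(alpha_i, alpha_j)/(alpha_j, alpha_j); the resulting 6x6 Cartan matrix is
[[2, 0, 0, 0, -1, 0], [0, 2, -1, -1, 0, 0], [0, -1, 2, 0, -1, 0], [0, -1, 0, 2, 0, -1], [-1, 0, -1, 0, 2, 0], [0, 0, 0, -2, 0, 2]].
The roots have two lengths (squared-length ratio 2:1); the short ones are alpha_{1,2,3,4,5}. The associated Dynkin diagram is a chain of 6 nodes with a double edge at one end; the terminal node there is the unique long simple root (C_6), so the type is C_6 (the algebra sp(12)).

C_6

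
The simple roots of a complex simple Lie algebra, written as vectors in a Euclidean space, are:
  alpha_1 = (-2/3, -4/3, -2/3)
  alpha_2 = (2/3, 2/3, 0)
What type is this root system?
G2

Compute the Cartan integers a_ij = 2(alpha_i, alpha_j)/(alpha_j, alpha_j); the resulting 2x2 Cartan matrix is
[[2, -3], [-1, 2]].
The roots have two lengths (squared-length ratio 3:1); the short ones are alpha_{2}. The associated Dynkin diagram is two nodes joined by a triple edge (G_2), so the type is G_2.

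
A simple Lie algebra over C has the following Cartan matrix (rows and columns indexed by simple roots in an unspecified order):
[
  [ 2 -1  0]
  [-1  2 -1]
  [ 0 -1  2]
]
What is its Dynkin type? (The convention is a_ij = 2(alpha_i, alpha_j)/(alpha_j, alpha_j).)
A_3 (sl(4))

The matrix has rank 3 with 2's on the diagonal. Reading the off-diagonal entries as Dynkin edges (a single edge where a_ij = a_ji = -1; a double or triple edge where a_ij * a_ji = 2 or 3), the diagram is a chain of 3 nodes with single edges (A_3). One simple-root ordering that puts it in standard form is (alpha_1, alpha_2, alpha_3). So the algebra is type A_3, i.e. sl(4).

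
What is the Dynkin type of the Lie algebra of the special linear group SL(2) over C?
A_1

This is sl(2), which has dimension 2^2 - 1 = 3 and rank 2 - 1 = 1 (a Cartan subalgebra is the diagonal traceless matrices). In the classification of classical Lie algebras, the special linear algebra sl(n+1) has type A_n; here n = 1, so the Dynkin diagram is a chain of 1 nodes with single edges (A_1). Hence the type is A_1.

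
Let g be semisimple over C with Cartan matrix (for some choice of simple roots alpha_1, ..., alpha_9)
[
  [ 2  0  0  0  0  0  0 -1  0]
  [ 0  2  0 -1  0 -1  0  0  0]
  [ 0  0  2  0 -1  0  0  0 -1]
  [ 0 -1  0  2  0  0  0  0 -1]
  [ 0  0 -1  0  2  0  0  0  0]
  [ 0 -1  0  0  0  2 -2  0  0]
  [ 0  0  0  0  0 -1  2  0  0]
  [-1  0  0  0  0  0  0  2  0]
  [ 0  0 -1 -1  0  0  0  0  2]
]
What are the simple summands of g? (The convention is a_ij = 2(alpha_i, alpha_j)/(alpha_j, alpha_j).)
A_2 + B_7

The diagram associated to this matrix has two connected components: the simple roots {alpha_1, alpha_8} form a chain of 2 nodes with single edges (A_2), and {alpha_2, alpha_3, alpha_4, alpha_5, alpha_6, alpha_7, alpha_9} form a chain of 7 nodes with a double edge at one end; the terminal node there is the unique short simple root (B_7). A semisimple Lie algebra decomposes uniquely as the direct sum of simple ideals, one per connected component of its Dynkin diagram, so g ≅ A_2 ⊕ B_7 (dimension 8 + 105 = 113).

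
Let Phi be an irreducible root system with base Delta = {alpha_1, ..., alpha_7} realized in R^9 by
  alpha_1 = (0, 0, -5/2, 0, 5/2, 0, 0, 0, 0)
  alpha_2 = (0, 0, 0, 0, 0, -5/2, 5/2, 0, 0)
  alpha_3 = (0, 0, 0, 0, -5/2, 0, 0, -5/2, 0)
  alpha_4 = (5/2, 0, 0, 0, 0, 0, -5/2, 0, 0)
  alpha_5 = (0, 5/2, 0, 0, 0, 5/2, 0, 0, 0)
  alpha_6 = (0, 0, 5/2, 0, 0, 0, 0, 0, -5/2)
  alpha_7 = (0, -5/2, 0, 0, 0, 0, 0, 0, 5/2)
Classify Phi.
Compute the Cartan integers a_ij = 2(alpha_i, alpha_j)/(alpha_j, alpha_j); the resulting 7x7 Cartan matrix is
[[2, 0, -1, 0, 0, -1, 0], [0, 2, 0, -1, -1, 0, 0], [-1, 0, 2, 0, 0, 0, 0], [0, -1, 0, 2, 0, 0, 0], [0, -1, 0, 0, 2, 0, -1], [-1, 0, 0, 0, 0, 2, -1], [0, 0, 0, 0, -1, -1, 2]].
All simple roots have the same length, so the diagram is simply laced. The associated Dynkin diagram is a chain of 7 nodes with single edges (A_7), so the type is A_7 (the algebra sl(8)).

type A_7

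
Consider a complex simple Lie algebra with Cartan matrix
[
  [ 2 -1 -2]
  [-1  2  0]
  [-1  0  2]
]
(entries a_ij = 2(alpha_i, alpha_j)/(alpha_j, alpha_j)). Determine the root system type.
The matrix has rank 3 with 2's on the diagonal. Reading the off-diagonal entries as Dynkin edges (a single edge where a_ij = a_ji = -1; a double or triple edge where a_ij * a_ji = 2 or 3), the diagram is a chain of 3 nodes with a double edge at one end; the terminal node there is the unique short simple root (B_3). One simple-root ordering that puts it in standard form is (alpha_2, alpha_1, alpha_3). So the algebra is type B_3, i.e. so(7).

B3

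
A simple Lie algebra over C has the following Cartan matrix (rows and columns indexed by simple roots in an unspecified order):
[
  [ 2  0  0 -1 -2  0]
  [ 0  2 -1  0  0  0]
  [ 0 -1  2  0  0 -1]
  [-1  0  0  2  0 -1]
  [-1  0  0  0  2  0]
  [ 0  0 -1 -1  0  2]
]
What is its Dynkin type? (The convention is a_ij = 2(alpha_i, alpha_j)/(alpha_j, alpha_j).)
The matrix has rank 6 with 2's on the diagonal. Reading the off-diagonal entries as Dynkin edges (a single edge where a_ij = a_ji = -1; a double or triple edge where a_ij * a_ji = 2 or 3), the diagram is a chain of 6 nodes with a double edge at one end; the terminal node there is the unique short simple root (B_6). One simple-root ordering that puts it in standard form is (alpha_2, alpha_3, alpha_6, alpha_4, alpha_1, alpha_5). So the algebra is type B_6, i.e. so(13).

type B_6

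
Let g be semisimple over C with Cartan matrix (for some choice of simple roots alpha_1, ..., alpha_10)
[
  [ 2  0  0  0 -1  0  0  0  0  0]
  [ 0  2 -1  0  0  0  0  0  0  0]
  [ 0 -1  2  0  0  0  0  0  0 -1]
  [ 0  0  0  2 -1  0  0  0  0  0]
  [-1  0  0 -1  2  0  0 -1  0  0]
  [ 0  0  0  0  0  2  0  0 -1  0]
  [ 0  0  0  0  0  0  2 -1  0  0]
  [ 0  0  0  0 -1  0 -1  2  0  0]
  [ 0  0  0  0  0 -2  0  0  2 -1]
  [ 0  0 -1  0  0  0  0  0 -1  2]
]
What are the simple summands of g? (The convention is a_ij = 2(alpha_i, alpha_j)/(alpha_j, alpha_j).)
B5 + D5

The diagram associated to this matrix has two connected components: the simple roots {alpha_2, alpha_3, alpha_6, alpha_9, alpha_10} form a chain of 5 nodes with a double edge at one end; the terminal node there is the unique short simple root (B_5), and {alpha_1, alpha_4, alpha_5, alpha_7, alpha_8} form a chain of 3 nodes with a fork of two nodes at one end (D_5). A semisimple Lie algebra decomposes uniquely as the direct sum of simple ideals, one per connected component of its Dynkin diagram, so g ≅ B_5 ⊕ D_5 (dimension 55 + 45 = 100).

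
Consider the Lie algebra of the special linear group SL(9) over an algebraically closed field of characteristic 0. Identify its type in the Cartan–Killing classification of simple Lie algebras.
A_8 (sl(9))

This is sl(9), which has dimension 9^2 - 1 = 80 and rank 9 - 1 = 8 (a Cartan subalgebra is the diagonal traceless matrices). In the classification of classical Lie algebras, the special linear algebra sl(n+1) has type A_n; here n = 8, so the Dynkin diagram is a chain of 8 nodes with single edges (A_8). Hence the type is A_8.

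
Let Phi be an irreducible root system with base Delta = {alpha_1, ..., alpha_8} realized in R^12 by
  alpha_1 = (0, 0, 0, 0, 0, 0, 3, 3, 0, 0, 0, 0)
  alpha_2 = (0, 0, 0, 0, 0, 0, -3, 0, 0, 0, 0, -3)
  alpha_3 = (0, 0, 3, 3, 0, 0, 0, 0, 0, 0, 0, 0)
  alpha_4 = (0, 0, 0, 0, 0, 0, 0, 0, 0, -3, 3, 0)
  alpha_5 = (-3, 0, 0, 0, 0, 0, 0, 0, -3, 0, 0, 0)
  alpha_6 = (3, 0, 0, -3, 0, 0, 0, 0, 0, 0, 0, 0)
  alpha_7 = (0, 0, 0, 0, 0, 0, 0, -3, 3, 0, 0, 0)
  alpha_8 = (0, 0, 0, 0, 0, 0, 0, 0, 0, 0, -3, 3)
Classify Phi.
Compute the Cartan integers a_ij = 2(alpha_i, alpha_j)/(alpha_j, alpha_j); the resulting 8x8 Cartan matrix is
[[2, -1, 0, 0, 0, 0, -1, 0], [-1, 2, 0, 0, 0, 0, 0, -1], [0, 0, 2, 0, 0, -1, 0, 0], [0, 0, 0, 2, 0, 0, 0, -1], [0, 0, 0, 0, 2, -1, -1, 0], [0, 0, -1, 0, -1, 2, 0, 0], [-1, 0, 0, 0, -1, 0, 2, 0], [0, -1, 0, -1, 0, 0, 0, 2]].
All simple roots have the same length, so the diagram is simply laced. The associated Dynkin diagram is a chain of 8 nodes with single edges (A_8), so the type is A_8 (the algebra sl(9)).

A_8 (sl(9))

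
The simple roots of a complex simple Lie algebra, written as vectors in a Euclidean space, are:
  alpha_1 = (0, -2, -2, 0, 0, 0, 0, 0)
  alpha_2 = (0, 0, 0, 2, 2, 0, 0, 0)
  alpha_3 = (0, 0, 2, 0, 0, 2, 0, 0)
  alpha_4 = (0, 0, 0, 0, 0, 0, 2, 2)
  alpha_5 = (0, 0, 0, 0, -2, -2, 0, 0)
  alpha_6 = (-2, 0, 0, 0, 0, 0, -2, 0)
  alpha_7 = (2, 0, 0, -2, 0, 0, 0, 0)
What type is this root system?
Compute the Cartan integers a_ij = 2(alpha_i, alpha_j)/(alpha_j, alpha_j); the resulting 7x7 Cartan matrix is
[[2, 0, -1, 0, 0, 0, 0], [0, 2, 0, 0, -1, 0, -1], [-1, 0, 2, 0, -1, 0, 0], [0, 0, 0, 2, 0, -1, 0], [0, -1, -1, 0, 2, 0, 0], [0, 0, 0, -1, 0, 2, -1], [0, -1, 0, 0, 0, -1, 2]].
All simple roots have the same length, so the diagram is simply laced. The associated Dynkin diagram is a chain of 7 nodes with single edges (A_7), so the type is A_7 (the algebra sl(8)).

type A_7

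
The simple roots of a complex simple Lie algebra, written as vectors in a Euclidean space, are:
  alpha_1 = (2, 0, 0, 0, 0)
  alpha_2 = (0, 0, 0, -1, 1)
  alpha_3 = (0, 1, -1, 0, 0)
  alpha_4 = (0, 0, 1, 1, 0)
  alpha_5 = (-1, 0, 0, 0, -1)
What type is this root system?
C_5

Compute the Cartan integers a_ij = 2(alpha_i, alpha_j)/(alpha_j, alpha_j); the resulting 5x5 Cartan matrix is
[[2, 0, 0, 0, -2], [0, 2, 0, -1, -1], [0, 0, 2, -1, 0], [0, -1, -1, 2, 0], [-1, -1, 0, 0, 2]].
The roots have two lengths (squared-length ratio 2:1); the short ones are alpha_{2,3,4,5}. The associated Dynkin diagram is a chain of 5 nodes with a double edge at one end; the terminal node there is the unique long simple root (C_5), so the type is C_5 (the algebra sp(10)).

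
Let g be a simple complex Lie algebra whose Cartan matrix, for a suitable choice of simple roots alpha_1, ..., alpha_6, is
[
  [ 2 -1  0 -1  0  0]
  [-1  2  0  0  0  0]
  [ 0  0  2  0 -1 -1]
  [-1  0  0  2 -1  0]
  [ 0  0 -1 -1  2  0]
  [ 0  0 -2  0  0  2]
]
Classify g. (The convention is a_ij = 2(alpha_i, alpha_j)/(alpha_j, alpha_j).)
The matrix has rank 6 with 2's on the diagonal. Reading the off-diagonal entries as Dynkin edges (a single edge where a_ij = a_ji = -1; a double or triple edge where a_ij * a_ji = 2 or 3), the diagram is a chain of 6 nodes with a double edge at one end; the terminal node there is the unique long simple root (C_6). One simple-root ordering that puts it in standard form is (alpha_2, alpha_1, alpha_4, alpha_5, alpha_3, alpha_6). So the algebra is type C_6, i.e. sp(12).

C_6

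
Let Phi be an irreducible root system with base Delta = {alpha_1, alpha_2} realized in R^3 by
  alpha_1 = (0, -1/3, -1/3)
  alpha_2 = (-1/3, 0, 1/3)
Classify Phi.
A_2 (sl(3))

Compute the Cartan integers a_ij = 2(alpha_i, alpha_j)/(alpha_j, alpha_j); the resulting 2x2 Cartan matrix is
[[2, -1], [-1, 2]].
All simple roots have the same length, so the diagram is simply laced. The associated Dynkin diagram is a chain of 2 nodes with single edges (A_2), so the type is A_2 (the algebra sl(3)).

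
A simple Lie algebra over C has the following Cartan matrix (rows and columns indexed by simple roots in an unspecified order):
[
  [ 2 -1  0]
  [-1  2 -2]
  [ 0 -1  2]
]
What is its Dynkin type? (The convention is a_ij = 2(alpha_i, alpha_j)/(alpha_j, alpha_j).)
The matrix has rank 3 with 2's on the diagonal. Reading the off-diagonal entries as Dynkin edges (a single edge where a_ij = a_ji = -1; a double or triple edge where a_ij * a_ji = 2 or 3), the diagram is a chain of 3 nodes with a double edge at one end; the terminal node there is the unique short simple root (B_3). One simple-root ordering that puts it in standard form is (alpha_1, alpha_2, alpha_3). So the algebra is type B_3, i.e. so(7).

B_3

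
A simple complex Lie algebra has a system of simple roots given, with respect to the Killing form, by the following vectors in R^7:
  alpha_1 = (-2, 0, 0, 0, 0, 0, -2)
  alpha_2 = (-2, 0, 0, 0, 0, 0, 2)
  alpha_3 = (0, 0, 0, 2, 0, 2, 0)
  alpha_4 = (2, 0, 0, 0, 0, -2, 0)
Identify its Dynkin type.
Compute the Cartan integers a_ij = 2(alpha_i, alpha_j)/(alpha_j, alpha_j); the resulting 4x4 Cartan matrix is
[[2, 0, 0, -1], [0, 2, 0, -1], [0, 0, 2, -1], [-1, -1, -1, 2]].
All simple roots have the same length, so the diagram is simply laced. The associated Dynkin diagram is a chain of 2 nodes with a fork of two nodes at one end (D_4), so the type is D_4 (the algebra so(8)).

D_4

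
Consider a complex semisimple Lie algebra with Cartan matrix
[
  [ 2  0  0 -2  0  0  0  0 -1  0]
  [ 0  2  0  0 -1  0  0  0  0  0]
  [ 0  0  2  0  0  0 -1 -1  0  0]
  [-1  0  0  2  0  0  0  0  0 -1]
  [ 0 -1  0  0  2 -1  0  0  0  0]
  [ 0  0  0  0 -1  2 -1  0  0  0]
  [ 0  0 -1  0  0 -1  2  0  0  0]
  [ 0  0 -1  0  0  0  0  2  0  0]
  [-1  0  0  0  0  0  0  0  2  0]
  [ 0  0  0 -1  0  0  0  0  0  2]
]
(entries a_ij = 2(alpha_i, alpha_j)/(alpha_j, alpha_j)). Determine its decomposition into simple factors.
The diagram associated to this matrix has two connected components: the simple roots {alpha_2, alpha_3, alpha_5, alpha_6, alpha_7, alpha_8} form a chain of 6 nodes with single edges (A_6), and {alpha_1, alpha_4, alpha_9, alpha_10} form a chain of 4 nodes with a double edge between the middle two (F_4). A semisimple Lie algebra decomposes uniquely as the direct sum of simple ideals, one per connected component of its Dynkin diagram, so g ≅ A_6 ⊕ F_4 (dimension 48 + 52 = 100).

type A_6 ⊕ type F_4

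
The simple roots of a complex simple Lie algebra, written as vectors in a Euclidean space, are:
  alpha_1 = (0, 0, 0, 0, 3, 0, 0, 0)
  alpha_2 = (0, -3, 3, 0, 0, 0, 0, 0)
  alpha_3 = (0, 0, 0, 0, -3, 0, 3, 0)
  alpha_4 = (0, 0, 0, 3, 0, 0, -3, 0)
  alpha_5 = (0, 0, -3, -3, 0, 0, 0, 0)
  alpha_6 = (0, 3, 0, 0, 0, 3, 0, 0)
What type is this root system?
B_6 (so(13))

Compute the Cartan integers a_ij = 2(alpha_i, alpha_j)/(alpha_j, alpha_j); the resulting 6x6 Cartan matrix is
[[2, 0, -1, 0, 0, 0], [0, 2, 0, 0, -1, -1], [-2, 0, 2, -1, 0, 0], [0, 0, -1, 2, -1, 0], [0, -1, 0, -1, 2, 0], [0, -1, 0, 0, 0, 2]].
The roots have two lengths (squared-length ratio 2:1); the short ones are alpha_{1}. The associated Dynkin diagram is a chain of 6 nodes with a double edge at one end; the terminal node there is the unique short simple root (B_6), so the type is B_6 (the algebra so(13)).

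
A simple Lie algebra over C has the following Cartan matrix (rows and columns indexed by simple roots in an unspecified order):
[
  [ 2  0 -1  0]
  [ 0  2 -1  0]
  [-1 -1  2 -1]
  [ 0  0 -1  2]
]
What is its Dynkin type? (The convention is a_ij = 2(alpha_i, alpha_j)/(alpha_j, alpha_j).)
D_4

The matrix has rank 4 with 2's on the diagonal. Reading the off-diagonal entries as Dynkin edges (a single edge where a_ij = a_ji = -1; a double or triple edge where a_ij * a_ji = 2 or 3), the diagram is a chain of 2 nodes with a fork of two nodes at one end (D_4). One simple-root ordering that puts it in standard form is (alpha_4, alpha_3, alpha_2, alpha_1). So the algebra is type D_4, i.e. so(8).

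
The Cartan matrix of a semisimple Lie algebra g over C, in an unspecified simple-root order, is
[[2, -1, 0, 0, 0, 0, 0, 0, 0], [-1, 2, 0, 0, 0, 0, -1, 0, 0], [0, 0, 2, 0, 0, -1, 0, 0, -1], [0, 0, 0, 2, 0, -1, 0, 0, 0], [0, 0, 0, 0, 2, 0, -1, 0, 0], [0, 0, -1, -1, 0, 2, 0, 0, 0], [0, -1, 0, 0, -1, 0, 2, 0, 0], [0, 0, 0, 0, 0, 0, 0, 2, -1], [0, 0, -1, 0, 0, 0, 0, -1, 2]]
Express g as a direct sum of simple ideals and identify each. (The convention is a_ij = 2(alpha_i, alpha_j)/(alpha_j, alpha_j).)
A_4 (sl(5)) + A_5 (sl(6))

The diagram associated to this matrix has two connected components: the simple roots {alpha_1, alpha_2, alpha_5, alpha_7} form a chain of 4 nodes with single edges (A_4), and {alpha_3, alpha_4, alpha_6, alpha_8, alpha_9} form a chain of 5 nodes with single edges (A_5). A semisimple Lie algebra decomposes uniquely as the direct sum of simple ideals, one per connected component of its Dynkin diagram, so g ≅ A_4 ⊕ A_5 (dimension 24 + 35 = 59).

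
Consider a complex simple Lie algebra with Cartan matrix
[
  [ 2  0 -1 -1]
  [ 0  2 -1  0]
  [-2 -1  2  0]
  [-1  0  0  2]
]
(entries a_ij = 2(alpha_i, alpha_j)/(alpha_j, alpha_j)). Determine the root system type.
F4

The matrix has rank 4 with 2's on the diagonal. Reading the off-diagonal entries as Dynkin edges (a single edge where a_ij = a_ji = -1; a double or triple edge where a_ij * a_ji = 2 or 3), the diagram is a chain of 4 nodes with a double edge between the middle two (F_4). One simple-root ordering that puts it in standard form is (alpha_2, alpha_3, alpha_1, alpha_4). So the algebra is type F_4.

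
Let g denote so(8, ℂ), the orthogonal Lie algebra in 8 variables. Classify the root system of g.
type D_4

This is so(8) with 8 even, which has dimension 8(8-1)/2 = 28 and rank 8/2 = 4. In the classification of classical Lie algebras, the orthogonal algebra so(2n) in an even number of variables has type D_n; here n = 4, so the Dynkin diagram is a chain of 2 nodes with a fork of two nodes at one end (D_4). Hence the type is D_4.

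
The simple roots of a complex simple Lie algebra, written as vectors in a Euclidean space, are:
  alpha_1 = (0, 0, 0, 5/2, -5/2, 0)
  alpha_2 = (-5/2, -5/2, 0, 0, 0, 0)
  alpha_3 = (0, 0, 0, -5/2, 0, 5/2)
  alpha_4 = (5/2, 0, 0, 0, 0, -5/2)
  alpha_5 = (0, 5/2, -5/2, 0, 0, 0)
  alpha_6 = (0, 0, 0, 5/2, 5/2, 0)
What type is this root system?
type D_6

Compute the Cartan integers a_ij = 2(alpha_i, alpha_j)/(alpha_j, alpha_j); the resulting 6x6 Cartan matrix is
[[2, 0, -1, 0, 0, 0], [0, 2, 0, -1, -1, 0], [-1, 0, 2, -1, 0, -1], [0, -1, -1, 2, 0, 0], [0, -1, 0, 0, 2, 0], [0, 0, -1, 0, 0, 2]].
All simple roots have the same length, so the diagram is simply laced. The associated Dynkin diagram is a chain of 4 nodes with a fork of two nodes at one end (D_6), so the type is D_6 (the algebra so(12)).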